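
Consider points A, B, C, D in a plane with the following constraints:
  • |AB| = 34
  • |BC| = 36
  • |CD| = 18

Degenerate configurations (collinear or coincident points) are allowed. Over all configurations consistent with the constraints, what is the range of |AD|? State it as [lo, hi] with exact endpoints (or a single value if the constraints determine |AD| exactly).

|AB| ∈ {34}
|BC| ∈ {36}
|CD| ∈ {18}
|AC| ∈ [2, 70]
|BD| ∈ [18, 54]
|AD| ∈ [0, 88]

|AD| ∈ [0, 88]  (≈ [0.0000, 88.0000])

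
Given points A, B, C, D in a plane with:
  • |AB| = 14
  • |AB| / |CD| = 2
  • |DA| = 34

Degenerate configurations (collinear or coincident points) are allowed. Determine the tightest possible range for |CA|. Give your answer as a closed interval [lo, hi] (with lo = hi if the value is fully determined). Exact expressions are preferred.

|CA| ∈ [27, 41]  (≈ [27.0000, 41.0000])

|AB| ∈ {14}
|AD| ∈ {34}
|CD| ∈ {7}
|BD| ∈ [20, 48]
|AC| ∈ [27, 41]
|BC| ∈ [13, 55]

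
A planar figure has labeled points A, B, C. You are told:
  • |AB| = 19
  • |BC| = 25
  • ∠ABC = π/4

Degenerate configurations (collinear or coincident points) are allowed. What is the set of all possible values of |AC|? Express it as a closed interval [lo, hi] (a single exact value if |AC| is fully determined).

|AC| = √(986 - 475·√(2))  (≈ 17.7271)

|AB| ∈ {19}
|BC| ∈ {25}
|AC| ∈ {√(986 - 475·√(2))}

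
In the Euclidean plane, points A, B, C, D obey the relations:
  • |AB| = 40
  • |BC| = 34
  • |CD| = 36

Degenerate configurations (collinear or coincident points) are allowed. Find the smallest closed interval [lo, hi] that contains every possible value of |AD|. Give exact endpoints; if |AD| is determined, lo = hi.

|AB| ∈ {40}
|BC| ∈ {34}
|CD| ∈ {36}
|AC| ∈ [6, 74]
|BD| ∈ [2, 70]
|AD| ∈ [0, 110]

|AD| ∈ [0, 110]  (≈ [0.0000, 110.0000])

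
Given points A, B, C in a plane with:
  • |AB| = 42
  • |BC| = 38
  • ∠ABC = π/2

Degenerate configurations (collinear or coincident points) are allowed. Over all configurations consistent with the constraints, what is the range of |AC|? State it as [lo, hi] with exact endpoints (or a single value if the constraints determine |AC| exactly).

|AC| = 2·√(802)  (≈ 56.6392)

|AB| ∈ {42}
|BC| ∈ {38}
|AC| ∈ {2·√(802)}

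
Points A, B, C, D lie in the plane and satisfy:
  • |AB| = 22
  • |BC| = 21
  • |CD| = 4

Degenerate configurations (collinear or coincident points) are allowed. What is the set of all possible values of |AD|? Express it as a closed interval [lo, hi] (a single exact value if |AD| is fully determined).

|AD| ∈ [0, 47]  (≈ [0.0000, 47.0000])

|AB| ∈ {22}
|BC| ∈ {21}
|CD| ∈ {4}
|AC| ∈ [1, 43]
|BD| ∈ [17, 25]
|AD| ∈ [0, 47]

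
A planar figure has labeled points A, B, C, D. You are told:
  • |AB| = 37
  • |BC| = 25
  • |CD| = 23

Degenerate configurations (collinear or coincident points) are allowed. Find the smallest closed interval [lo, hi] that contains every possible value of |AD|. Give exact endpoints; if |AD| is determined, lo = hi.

|AD| ∈ [0, 85]  (≈ [0.0000, 85.0000])

|AB| ∈ {37}
|BC| ∈ {25}
|CD| ∈ {23}
|AC| ∈ [12, 62]
|BD| ∈ [2, 48]
|AD| ∈ [0, 85]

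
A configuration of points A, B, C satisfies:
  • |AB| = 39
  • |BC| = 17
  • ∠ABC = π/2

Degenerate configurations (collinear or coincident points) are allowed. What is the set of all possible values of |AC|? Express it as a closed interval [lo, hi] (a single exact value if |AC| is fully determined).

|AC| = √(1810)  (≈ 42.5441)

|AB| ∈ {39}
|BC| ∈ {17}
|AC| ∈ {√(1810)}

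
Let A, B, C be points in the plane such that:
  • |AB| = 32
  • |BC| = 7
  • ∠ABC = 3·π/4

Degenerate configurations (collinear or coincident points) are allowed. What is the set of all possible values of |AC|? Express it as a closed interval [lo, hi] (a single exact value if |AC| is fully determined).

|AC| = √(224·√(2) + 1073)  (≈ 37.2798)

|AB| ∈ {32}
|BC| ∈ {7}
|AC| ∈ {√(224·√(2) + 1073)}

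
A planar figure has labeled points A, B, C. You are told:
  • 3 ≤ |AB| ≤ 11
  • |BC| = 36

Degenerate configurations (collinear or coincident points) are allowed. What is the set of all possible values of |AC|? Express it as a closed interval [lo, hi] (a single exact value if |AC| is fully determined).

|AC| ∈ [25, 47]  (≈ [25.0000, 47.0000])

|AB| ∈ [3, 11]
|BC| ∈ {36}
|AC| ∈ [25, 47]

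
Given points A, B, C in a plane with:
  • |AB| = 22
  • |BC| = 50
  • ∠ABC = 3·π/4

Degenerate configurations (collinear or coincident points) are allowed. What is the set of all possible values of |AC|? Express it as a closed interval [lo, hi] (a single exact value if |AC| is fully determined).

|AB| ∈ {22}
|BC| ∈ {50}
|AC| ∈ {2·√(275·√(2) + 746)}

|AC| = 2·√(275·√(2) + 746)  (≈ 67.3768)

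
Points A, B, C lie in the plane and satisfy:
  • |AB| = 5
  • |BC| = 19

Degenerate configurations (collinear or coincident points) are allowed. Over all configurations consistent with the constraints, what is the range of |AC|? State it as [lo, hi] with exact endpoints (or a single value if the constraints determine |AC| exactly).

|AB| ∈ {5}
|BC| ∈ {19}
|AC| ∈ [14, 24]

|AC| ∈ [14, 24]  (≈ [14.0000, 24.0000])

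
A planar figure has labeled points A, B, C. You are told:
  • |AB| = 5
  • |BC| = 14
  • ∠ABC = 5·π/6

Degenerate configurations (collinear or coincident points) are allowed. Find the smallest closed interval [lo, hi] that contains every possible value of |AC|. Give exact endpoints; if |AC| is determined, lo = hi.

|AB| ∈ {5}
|BC| ∈ {14}
|AC| ∈ {√(70·√(3) + 221)}

|AC| = √(70·√(3) + 221)  (≈ 18.4998)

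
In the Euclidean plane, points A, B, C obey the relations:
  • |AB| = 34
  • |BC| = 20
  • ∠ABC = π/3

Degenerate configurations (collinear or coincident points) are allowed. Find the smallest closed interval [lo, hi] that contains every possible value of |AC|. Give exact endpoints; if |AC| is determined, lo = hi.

|AB| ∈ {34}
|BC| ∈ {20}
|AC| ∈ {2·√(219)}

|AC| = 2·√(219)  (≈ 29.5973)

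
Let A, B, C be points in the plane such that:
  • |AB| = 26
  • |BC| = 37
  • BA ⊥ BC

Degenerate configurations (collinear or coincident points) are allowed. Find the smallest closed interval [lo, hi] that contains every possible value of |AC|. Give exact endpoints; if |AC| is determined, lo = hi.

|AC| = √(2045)  (≈ 45.2217)

|AB| ∈ {26}
|BC| ∈ {37}
|AC| ∈ {√(2045)}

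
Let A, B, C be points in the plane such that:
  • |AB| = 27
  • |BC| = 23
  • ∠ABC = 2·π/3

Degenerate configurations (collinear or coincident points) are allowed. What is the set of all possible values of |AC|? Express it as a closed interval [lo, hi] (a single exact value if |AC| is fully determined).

|AC| = √(1879)  (≈ 43.3474)

|AB| ∈ {27}
|BC| ∈ {23}
|AC| ∈ {√(1879)}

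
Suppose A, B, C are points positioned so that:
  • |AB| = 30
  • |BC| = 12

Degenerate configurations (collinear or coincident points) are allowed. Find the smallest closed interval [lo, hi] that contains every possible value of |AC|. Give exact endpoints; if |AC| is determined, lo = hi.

|AB| ∈ {30}
|BC| ∈ {12}
|AC| ∈ [18, 42]

|AC| ∈ [18, 42]  (≈ [18.0000, 42.0000])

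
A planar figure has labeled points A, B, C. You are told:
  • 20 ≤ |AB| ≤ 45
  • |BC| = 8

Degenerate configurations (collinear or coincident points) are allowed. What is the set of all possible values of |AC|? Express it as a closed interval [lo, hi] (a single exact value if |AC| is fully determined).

|AC| ∈ [12, 53]  (≈ [12.0000, 53.0000])

|AB| ∈ [20, 45]
|BC| ∈ {8}
|AC| ∈ [12, 53]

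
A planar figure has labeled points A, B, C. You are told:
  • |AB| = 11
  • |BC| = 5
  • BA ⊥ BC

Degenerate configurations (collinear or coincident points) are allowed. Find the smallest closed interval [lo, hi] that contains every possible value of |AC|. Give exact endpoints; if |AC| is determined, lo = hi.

|AC| = √(146)  (≈ 12.0830)

|AB| ∈ {11}
|BC| ∈ {5}
|AC| ∈ {√(146)}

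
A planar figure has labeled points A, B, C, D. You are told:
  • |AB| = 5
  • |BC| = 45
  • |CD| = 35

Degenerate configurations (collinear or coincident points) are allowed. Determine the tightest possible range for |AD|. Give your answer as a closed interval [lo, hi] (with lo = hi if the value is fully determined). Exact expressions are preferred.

|AB| ∈ {5}
|BC| ∈ {45}
|CD| ∈ {35}
|AC| ∈ [40, 50]
|BD| ∈ [10, 80]
|AD| ∈ [5, 85]

|AD| ∈ [5, 85]  (≈ [5.0000, 85.0000])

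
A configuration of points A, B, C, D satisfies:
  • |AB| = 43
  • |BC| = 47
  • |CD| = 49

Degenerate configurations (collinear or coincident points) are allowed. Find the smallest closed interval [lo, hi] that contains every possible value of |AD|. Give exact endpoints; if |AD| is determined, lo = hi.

|AB| ∈ {43}
|BC| ∈ {47}
|CD| ∈ {49}
|AC| ∈ [4, 90]
|BD| ∈ [2, 96]
|AD| ∈ [0, 139]

|AD| ∈ [0, 139]  (≈ [0.0000, 139.0000])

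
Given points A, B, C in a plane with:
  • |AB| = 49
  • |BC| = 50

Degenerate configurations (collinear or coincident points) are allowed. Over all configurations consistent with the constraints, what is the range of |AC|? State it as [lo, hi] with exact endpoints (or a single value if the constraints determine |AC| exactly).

|AB| ∈ {49}
|BC| ∈ {50}
|AC| ∈ [1, 99]

|AC| ∈ [1, 99]  (≈ [1.0000, 99.0000])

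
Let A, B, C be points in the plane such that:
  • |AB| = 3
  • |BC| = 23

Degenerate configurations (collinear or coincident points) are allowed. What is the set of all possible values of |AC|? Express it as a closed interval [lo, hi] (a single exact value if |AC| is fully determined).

|AB| ∈ {3}
|BC| ∈ {23}
|AC| ∈ [20, 26]

|AC| ∈ [20, 26]  (≈ [20.0000, 26.0000])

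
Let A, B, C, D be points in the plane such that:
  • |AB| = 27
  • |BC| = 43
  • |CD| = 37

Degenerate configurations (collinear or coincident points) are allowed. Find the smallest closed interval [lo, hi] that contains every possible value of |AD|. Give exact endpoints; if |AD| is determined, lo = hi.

|AB| ∈ {27}
|BC| ∈ {43}
|CD| ∈ {37}
|AC| ∈ [16, 70]
|BD| ∈ [6, 80]
|AD| ∈ [0, 107]

|AD| ∈ [0, 107]  (≈ [0.0000, 107.0000])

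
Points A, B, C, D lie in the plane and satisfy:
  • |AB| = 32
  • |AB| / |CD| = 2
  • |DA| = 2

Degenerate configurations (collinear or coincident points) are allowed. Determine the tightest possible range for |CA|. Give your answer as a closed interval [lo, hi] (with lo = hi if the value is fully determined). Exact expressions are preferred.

|CA| ∈ [14, 18]  (≈ [14.0000, 18.0000])

|AB| ∈ {32}
|AD| ∈ {2}
|CD| ∈ {16}
|BD| ∈ [30, 34]
|AC| ∈ [14, 18]
|BC| ∈ [14, 50]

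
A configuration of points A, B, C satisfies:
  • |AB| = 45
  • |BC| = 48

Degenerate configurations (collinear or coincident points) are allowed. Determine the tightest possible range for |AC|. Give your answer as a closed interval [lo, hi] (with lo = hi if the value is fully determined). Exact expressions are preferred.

|AB| ∈ {45}
|BC| ∈ {48}
|AC| ∈ [3, 93]

|AC| ∈ [3, 93]  (≈ [3.0000, 93.0000])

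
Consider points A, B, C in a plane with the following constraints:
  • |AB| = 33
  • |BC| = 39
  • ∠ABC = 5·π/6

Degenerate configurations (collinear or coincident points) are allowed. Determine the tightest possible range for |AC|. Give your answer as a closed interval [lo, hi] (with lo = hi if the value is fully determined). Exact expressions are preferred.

|AB| ∈ {33}
|BC| ∈ {39}
|AC| ∈ {3·√(143·√(3) + 290)}

|AC| = 3·√(143·√(3) + 290)  (≈ 69.5640)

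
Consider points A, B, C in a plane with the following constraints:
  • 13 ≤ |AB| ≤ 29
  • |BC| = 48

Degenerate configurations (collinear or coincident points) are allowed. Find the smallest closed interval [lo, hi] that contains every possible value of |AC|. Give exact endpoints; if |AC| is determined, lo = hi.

|AB| ∈ [13, 29]
|BC| ∈ {48}
|AC| ∈ [19, 77]

|AC| ∈ [19, 77]  (≈ [19.0000, 77.0000])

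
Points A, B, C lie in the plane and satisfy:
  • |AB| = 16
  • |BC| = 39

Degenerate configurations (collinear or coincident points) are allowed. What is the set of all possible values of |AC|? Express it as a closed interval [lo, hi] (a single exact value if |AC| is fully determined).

|AB| ∈ {16}
|BC| ∈ {39}
|AC| ∈ [23, 55]

|AC| ∈ [23, 55]  (≈ [23.0000, 55.0000])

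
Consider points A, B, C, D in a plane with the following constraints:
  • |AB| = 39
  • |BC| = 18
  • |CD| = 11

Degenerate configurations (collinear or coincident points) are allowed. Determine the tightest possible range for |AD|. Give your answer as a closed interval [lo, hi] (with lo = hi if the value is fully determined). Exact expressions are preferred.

|AB| ∈ {39}
|BC| ∈ {18}
|CD| ∈ {11}
|AC| ∈ [21, 57]
|BD| ∈ [7, 29]
|AD| ∈ [10, 68]

|AD| ∈ [10, 68]  (≈ [10.0000, 68.0000])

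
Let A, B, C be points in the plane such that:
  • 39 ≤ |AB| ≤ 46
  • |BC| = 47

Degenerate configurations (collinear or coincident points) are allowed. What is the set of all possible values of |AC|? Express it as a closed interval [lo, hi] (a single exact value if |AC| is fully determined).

|AB| ∈ [39, 46]
|BC| ∈ {47}
|AC| ∈ [1, 93]

|AC| ∈ [1, 93]  (≈ [1.0000, 93.0000])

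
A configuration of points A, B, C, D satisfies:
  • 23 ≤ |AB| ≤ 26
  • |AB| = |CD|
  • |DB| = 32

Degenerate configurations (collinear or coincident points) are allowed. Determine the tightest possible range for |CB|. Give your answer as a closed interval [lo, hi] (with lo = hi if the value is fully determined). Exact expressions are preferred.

|CB| ∈ [6, 58]  (≈ [6.0000, 58.0000])

|AB| ∈ [23, 26]
|BD| ∈ {32}
|CD| ∈ [23, 26]
|AD| ∈ [6, 58]
|BC| ∈ [6, 58]
|AC| ∈ [0, 84]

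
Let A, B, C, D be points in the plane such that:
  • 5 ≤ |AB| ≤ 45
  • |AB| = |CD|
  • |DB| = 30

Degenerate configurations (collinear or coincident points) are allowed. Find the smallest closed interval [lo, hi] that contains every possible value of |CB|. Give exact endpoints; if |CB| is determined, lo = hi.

|AB| ∈ [5, 45]
|BD| ∈ {30}
|CD| ∈ [5, 45]
|AD| ∈ [0, 75]
|BC| ∈ [0, 75]
|AC| ∈ [0, 120]

|CB| ∈ [0, 75]  (≈ [0.0000, 75.0000])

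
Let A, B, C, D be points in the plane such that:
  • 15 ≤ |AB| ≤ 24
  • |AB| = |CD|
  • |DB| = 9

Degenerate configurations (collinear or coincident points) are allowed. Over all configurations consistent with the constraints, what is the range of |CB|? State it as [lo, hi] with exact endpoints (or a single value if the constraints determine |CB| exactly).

|CB| ∈ [6, 33]  (≈ [6.0000, 33.0000])

|AB| ∈ [15, 24]
|BD| ∈ {9}
|CD| ∈ [15, 24]
|AD| ∈ [6, 33]
|BC| ∈ [6, 33]
|AC| ∈ [0, 57]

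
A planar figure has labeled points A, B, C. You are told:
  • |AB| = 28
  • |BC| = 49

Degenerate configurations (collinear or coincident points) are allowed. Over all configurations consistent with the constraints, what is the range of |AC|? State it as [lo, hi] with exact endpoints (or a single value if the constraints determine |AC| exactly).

|AB| ∈ {28}
|BC| ∈ {49}
|AC| ∈ [21, 77]

|AC| ∈ [21, 77]  (≈ [21.0000, 77.0000])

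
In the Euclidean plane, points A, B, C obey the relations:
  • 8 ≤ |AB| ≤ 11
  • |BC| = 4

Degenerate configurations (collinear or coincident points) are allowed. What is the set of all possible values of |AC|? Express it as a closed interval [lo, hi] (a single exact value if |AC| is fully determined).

|AB| ∈ [8, 11]
|BC| ∈ {4}
|AC| ∈ [4, 15]

|AC| ∈ [4, 15]  (≈ [4.0000, 15.0000])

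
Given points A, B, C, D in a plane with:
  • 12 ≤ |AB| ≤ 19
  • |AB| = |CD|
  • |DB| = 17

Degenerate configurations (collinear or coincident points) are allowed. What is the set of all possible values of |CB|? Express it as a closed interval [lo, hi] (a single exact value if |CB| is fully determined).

|CB| ∈ [0, 36]  (≈ [0.0000, 36.0000])

|AB| ∈ [12, 19]
|BD| ∈ {17}
|CD| ∈ [12, 19]
|AD| ∈ [0, 36]
|BC| ∈ [0, 36]
|AC| ∈ [0, 55]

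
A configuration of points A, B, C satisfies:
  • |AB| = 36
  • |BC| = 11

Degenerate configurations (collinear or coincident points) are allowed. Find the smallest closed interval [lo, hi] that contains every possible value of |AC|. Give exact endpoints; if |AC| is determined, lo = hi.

|AC| ∈ [25, 47]  (≈ [25.0000, 47.0000])

|AB| ∈ {36}
|BC| ∈ {11}
|AC| ∈ [25, 47]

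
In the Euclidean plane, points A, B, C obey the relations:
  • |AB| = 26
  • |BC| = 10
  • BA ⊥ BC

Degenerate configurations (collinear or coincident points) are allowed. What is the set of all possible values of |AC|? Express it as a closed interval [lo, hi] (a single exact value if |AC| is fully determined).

|AC| = 2·√(194)  (≈ 27.8568)

|AB| ∈ {26}
|BC| ∈ {10}
|AC| ∈ {2·√(194)}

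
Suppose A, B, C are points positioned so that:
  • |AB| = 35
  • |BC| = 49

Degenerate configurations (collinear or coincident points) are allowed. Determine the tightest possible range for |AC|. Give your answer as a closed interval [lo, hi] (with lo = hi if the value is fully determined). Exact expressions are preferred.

|AB| ∈ {35}
|BC| ∈ {49}
|AC| ∈ [14, 84]

|AC| ∈ [14, 84]  (≈ [14.0000, 84.0000])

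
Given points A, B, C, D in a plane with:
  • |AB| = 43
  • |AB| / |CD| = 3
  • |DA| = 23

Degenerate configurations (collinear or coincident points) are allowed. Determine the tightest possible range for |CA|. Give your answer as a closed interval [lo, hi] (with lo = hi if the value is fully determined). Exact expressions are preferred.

|CA| ∈ [26/3, 112/3]  (≈ [8.6667, 37.3333])

|AB| ∈ {43}
|AD| ∈ {23}
|CD| ∈ {43/3}
|BD| ∈ [20, 66]
|AC| ∈ [26/3, 112/3]
|BC| ∈ [17/3, 241/3]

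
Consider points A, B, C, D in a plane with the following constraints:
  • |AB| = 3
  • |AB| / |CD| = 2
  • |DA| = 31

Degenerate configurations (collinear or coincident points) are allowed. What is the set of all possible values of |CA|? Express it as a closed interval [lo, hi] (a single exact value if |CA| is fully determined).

|CA| ∈ [59/2, 65/2]  (≈ [29.5000, 32.5000])

|AB| ∈ {3}
|AD| ∈ {31}
|CD| ∈ {3/2}
|BD| ∈ [28, 34]
|AC| ∈ [59/2, 65/2]
|BC| ∈ [53/2, 71/2]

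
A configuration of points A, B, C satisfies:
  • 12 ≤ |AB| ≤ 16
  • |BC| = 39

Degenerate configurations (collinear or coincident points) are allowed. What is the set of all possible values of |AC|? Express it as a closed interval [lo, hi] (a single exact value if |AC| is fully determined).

|AC| ∈ [23, 55]  (≈ [23.0000, 55.0000])

|AB| ∈ [12, 16]
|BC| ∈ {39}
|AC| ∈ [23, 55]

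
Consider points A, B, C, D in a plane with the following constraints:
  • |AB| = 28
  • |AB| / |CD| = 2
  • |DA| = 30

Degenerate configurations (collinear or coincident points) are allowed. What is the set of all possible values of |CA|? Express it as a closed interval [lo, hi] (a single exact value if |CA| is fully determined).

|CA| ∈ [16, 44]  (≈ [16.0000, 44.0000])

|AB| ∈ {28}
|AD| ∈ {30}
|CD| ∈ {14}
|BD| ∈ [2, 58]
|AC| ∈ [16, 44]
|BC| ∈ [0, 72]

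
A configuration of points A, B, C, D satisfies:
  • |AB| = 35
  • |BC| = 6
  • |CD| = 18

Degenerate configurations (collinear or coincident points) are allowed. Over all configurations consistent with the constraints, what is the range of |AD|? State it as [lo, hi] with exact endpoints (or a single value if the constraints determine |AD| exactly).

|AD| ∈ [11, 59]  (≈ [11.0000, 59.0000])

|AB| ∈ {35}
|BC| ∈ {6}
|CD| ∈ {18}
|AC| ∈ [29, 41]
|BD| ∈ [12, 24]
|AD| ∈ [11, 59]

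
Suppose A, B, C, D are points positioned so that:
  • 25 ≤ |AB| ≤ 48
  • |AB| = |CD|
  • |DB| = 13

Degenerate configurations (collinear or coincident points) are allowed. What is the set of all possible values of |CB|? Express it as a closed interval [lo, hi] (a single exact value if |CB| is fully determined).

|CB| ∈ [12, 61]  (≈ [12.0000, 61.0000])

|AB| ∈ [25, 48]
|BD| ∈ {13}
|CD| ∈ [25, 48]
|AD| ∈ [12, 61]
|BC| ∈ [12, 61]
|AC| ∈ [0, 109]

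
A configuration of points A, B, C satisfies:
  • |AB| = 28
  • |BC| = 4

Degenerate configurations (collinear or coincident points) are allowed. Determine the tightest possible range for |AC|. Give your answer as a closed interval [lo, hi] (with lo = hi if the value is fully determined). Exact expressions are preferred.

|AC| ∈ [24, 32]  (≈ [24.0000, 32.0000])

|AB| ∈ {28}
|BC| ∈ {4}
|AC| ∈ [24, 32]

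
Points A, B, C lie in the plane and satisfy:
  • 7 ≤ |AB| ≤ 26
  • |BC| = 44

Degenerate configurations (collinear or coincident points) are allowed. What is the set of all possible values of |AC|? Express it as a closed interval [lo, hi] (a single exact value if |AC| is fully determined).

|AC| ∈ [18, 70]  (≈ [18.0000, 70.0000])

|AB| ∈ [7, 26]
|BC| ∈ {44}
|AC| ∈ [18, 70]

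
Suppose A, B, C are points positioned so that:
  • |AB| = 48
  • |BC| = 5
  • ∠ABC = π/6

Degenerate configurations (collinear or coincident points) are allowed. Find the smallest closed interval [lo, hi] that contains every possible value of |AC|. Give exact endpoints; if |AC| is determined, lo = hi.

|AB| ∈ {48}
|BC| ∈ {5}
|AC| ∈ {√(2329 - 240·√(3))}

|AC| = √(2329 - 240·√(3))  (≈ 43.7414)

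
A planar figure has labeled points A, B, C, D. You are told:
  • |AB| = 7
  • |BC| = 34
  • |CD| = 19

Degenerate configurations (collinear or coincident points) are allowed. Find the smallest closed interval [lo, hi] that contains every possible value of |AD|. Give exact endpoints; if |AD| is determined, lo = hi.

|AD| ∈ [8, 60]  (≈ [8.0000, 60.0000])

|AB| ∈ {7}
|BC| ∈ {34}
|CD| ∈ {19}
|AC| ∈ [27, 41]
|BD| ∈ [15, 53]
|AD| ∈ [8, 60]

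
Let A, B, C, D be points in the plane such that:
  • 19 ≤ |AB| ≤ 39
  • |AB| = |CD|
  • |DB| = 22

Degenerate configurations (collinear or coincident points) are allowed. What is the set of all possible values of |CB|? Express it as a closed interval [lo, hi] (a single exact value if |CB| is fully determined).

|CB| ∈ [0, 61]  (≈ [0.0000, 61.0000])

|AB| ∈ [19, 39]
|BD| ∈ {22}
|CD| ∈ [19, 39]
|AD| ∈ [0, 61]
|BC| ∈ [0, 61]
|AC| ∈ [0, 100]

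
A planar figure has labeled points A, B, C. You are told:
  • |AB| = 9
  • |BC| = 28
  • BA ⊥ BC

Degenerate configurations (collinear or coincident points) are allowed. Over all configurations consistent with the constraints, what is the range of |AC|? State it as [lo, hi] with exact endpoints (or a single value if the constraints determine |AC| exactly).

|AC| = √(865)  (≈ 29.4109)

|AB| ∈ {9}
|BC| ∈ {28}
|AC| ∈ {√(865)}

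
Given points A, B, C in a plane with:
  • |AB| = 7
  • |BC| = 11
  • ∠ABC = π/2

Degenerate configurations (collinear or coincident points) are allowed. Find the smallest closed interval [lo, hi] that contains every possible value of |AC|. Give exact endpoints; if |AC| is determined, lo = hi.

|AB| ∈ {7}
|BC| ∈ {11}
|AC| ∈ {√(170)}

|AC| = √(170)  (≈ 13.0384)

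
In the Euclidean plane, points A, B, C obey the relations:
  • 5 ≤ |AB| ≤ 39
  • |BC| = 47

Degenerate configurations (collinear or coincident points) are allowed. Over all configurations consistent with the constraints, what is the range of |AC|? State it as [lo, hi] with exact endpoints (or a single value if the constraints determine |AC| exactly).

|AB| ∈ [5, 39]
|BC| ∈ {47}
|AC| ∈ [8, 86]

|AC| ∈ [8, 86]  (≈ [8.0000, 86.0000])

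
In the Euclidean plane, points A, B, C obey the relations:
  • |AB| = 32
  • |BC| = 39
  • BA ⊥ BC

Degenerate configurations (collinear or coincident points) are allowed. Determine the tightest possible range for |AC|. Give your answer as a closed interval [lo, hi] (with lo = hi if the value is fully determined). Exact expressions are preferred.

|AB| ∈ {32}
|BC| ∈ {39}
|AC| ∈ {√(2545)}

|AC| = √(2545)  (≈ 50.4480)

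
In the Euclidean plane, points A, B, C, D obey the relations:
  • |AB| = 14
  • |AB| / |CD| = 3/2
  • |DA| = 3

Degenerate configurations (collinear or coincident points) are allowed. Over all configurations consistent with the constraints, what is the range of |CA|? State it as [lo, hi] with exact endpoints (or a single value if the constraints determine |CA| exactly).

|AB| ∈ {14}
|AD| ∈ {3}
|CD| ∈ {28/3}
|BD| ∈ [11, 17]
|AC| ∈ [19/3, 37/3]
|BC| ∈ [5/3, 79/3]

|CA| ∈ [19/3, 37/3]  (≈ [6.3333, 12.3333])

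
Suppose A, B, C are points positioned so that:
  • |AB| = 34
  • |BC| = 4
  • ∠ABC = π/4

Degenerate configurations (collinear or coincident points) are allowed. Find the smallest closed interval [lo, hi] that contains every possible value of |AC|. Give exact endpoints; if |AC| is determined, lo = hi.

|AC| = 2·√(293 - 34·√(2))  (≈ 31.2996)

|AB| ∈ {34}
|BC| ∈ {4}
|AC| ∈ {2·√(293 - 34·√(2))}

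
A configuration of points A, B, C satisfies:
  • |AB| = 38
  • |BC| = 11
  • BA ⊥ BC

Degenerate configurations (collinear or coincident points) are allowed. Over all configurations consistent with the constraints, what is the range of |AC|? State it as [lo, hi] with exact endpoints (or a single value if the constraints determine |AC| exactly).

|AB| ∈ {38}
|BC| ∈ {11}
|AC| ∈ {√(1565)}

|AC| = √(1565)  (≈ 39.5601)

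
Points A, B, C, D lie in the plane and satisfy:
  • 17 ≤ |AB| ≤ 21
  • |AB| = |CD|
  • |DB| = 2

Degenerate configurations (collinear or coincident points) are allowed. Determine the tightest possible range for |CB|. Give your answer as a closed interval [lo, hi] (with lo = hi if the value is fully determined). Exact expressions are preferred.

|AB| ∈ [17, 21]
|BD| ∈ {2}
|CD| ∈ [17, 21]
|AD| ∈ [15, 23]
|BC| ∈ [15, 23]
|AC| ∈ [0, 44]

|CB| ∈ [15, 23]  (≈ [15.0000, 23.0000])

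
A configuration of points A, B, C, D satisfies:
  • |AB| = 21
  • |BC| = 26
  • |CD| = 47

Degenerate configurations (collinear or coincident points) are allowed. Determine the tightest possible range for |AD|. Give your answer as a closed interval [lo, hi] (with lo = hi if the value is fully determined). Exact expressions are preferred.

|AB| ∈ {21}
|BC| ∈ {26}
|CD| ∈ {47}
|AC| ∈ [5, 47]
|BD| ∈ [21, 73]
|AD| ∈ [0, 94]

|AD| ∈ [0, 94]  (≈ [0.0000, 94.0000])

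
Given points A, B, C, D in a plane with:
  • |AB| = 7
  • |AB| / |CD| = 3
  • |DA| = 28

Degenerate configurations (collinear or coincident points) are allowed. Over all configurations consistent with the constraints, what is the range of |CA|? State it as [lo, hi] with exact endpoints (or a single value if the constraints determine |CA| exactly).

|CA| ∈ [77/3, 91/3]  (≈ [25.6667, 30.3333])

|AB| ∈ {7}
|AD| ∈ {28}
|CD| ∈ {7/3}
|BD| ∈ [21, 35]
|AC| ∈ [77/3, 91/3]
|BC| ∈ [56/3, 112/3]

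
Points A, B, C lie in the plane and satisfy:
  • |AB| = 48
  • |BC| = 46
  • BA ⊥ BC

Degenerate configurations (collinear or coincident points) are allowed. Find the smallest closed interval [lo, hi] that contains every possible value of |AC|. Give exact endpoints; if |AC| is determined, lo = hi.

|AB| ∈ {48}
|BC| ∈ {46}
|AC| ∈ {2·√(1105)}

|AC| = 2·√(1105)  (≈ 66.4831)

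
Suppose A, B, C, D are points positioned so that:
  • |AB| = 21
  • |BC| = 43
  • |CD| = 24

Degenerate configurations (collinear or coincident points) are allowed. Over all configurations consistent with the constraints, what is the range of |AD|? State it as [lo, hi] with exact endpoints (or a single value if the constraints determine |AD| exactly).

|AD| ∈ [0, 88]  (≈ [0.0000, 88.0000])

|AB| ∈ {21}
|BC| ∈ {43}
|CD| ∈ {24}
|AC| ∈ [22, 64]
|BD| ∈ [19, 67]
|AD| ∈ [0, 88]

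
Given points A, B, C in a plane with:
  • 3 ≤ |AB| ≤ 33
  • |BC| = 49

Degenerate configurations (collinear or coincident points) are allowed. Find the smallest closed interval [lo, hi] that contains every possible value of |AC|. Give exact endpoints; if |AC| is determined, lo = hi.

|AC| ∈ [16, 82]  (≈ [16.0000, 82.0000])

|AB| ∈ [3, 33]
|BC| ∈ {49}
|AC| ∈ [16, 82]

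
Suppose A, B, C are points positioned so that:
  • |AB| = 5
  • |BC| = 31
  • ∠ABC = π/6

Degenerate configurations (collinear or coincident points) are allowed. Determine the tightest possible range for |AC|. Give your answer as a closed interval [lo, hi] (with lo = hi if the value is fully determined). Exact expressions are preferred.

|AB| ∈ {5}
|BC| ∈ {31}
|AC| ∈ {√(986 - 155·√(3))}

|AC| = √(986 - 155·√(3))  (≈ 26.7868)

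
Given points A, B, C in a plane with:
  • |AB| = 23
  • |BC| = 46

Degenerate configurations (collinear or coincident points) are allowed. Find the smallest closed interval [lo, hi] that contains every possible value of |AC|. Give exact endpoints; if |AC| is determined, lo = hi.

|AC| ∈ [23, 69]  (≈ [23.0000, 69.0000])

|AB| ∈ {23}
|BC| ∈ {46}
|AC| ∈ [23, 69]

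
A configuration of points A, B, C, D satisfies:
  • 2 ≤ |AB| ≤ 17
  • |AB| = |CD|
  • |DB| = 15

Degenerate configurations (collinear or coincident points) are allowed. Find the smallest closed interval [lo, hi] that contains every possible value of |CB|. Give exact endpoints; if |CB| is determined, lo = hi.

|CB| ∈ [0, 32]  (≈ [0.0000, 32.0000])

|AB| ∈ [2, 17]
|BD| ∈ {15}
|CD| ∈ [2, 17]
|AD| ∈ [0, 32]
|BC| ∈ [0, 32]
|AC| ∈ [0, 49]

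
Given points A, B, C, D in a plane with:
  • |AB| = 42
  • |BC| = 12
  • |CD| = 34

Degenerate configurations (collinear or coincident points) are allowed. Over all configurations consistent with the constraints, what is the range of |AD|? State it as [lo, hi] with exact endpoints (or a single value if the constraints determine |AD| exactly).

|AB| ∈ {42}
|BC| ∈ {12}
|CD| ∈ {34}
|AC| ∈ [30, 54]
|BD| ∈ [22, 46]
|AD| ∈ [0, 88]

|AD| ∈ [0, 88]  (≈ [0.0000, 88.0000])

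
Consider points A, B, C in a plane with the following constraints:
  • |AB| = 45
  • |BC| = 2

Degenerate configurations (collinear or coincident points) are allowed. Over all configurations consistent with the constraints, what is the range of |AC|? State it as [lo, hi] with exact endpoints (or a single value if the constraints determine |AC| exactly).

|AC| ∈ [43, 47]  (≈ [43.0000, 47.0000])

|AB| ∈ {45}
|BC| ∈ {2}
|AC| ∈ [43, 47]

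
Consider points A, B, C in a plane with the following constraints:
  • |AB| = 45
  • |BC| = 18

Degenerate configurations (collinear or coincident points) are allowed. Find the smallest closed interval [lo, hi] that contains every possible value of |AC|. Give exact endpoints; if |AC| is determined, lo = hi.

|AB| ∈ {45}
|BC| ∈ {18}
|AC| ∈ [27, 63]

|AC| ∈ [27, 63]  (≈ [27.0000, 63.0000])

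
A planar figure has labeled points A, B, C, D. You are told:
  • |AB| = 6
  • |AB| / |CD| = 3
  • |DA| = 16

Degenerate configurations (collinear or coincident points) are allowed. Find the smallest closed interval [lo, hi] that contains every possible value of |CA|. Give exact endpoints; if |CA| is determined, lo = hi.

|AB| ∈ {6}
|AD| ∈ {16}
|CD| ∈ {2}
|BD| ∈ [10, 22]
|AC| ∈ [14, 18]
|BC| ∈ [8, 24]

|CA| ∈ [14, 18]  (≈ [14.0000, 18.0000])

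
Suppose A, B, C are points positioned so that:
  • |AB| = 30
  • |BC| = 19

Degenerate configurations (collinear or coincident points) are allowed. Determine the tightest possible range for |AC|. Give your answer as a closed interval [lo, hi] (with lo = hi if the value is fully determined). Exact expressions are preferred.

|AB| ∈ {30}
|BC| ∈ {19}
|AC| ∈ [11, 49]

|AC| ∈ [11, 49]  (≈ [11.0000, 49.0000])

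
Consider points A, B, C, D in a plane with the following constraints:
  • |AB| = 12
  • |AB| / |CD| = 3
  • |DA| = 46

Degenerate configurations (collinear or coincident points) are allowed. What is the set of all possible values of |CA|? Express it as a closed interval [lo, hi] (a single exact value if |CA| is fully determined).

|AB| ∈ {12}
|AD| ∈ {46}
|CD| ∈ {4}
|BD| ∈ [34, 58]
|AC| ∈ [42, 50]
|BC| ∈ [30, 62]

|CA| ∈ [42, 50]  (≈ [42.0000, 50.0000])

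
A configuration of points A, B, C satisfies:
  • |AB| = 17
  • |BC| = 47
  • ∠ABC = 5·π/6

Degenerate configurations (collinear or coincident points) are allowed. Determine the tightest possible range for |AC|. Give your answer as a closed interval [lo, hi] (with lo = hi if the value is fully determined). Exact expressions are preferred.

|AC| = √(799·√(3) + 2498)  (≈ 62.3050)

|AB| ∈ {17}
|BC| ∈ {47}
|AC| ∈ {√(799·√(3) + 2498)}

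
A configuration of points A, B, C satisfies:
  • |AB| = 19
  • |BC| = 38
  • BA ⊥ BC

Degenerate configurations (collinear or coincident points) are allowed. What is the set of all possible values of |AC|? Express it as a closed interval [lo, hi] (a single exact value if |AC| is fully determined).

|AC| = 19·√(5)  (≈ 42.4853)

|AB| ∈ {19}
|BC| ∈ {38}
|AC| ∈ {19·√(5)}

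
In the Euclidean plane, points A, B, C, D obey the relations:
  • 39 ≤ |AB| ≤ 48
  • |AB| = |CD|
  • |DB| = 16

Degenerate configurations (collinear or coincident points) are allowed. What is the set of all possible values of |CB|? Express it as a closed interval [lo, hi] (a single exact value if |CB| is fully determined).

|AB| ∈ [39, 48]
|BD| ∈ {16}
|CD| ∈ [39, 48]
|AD| ∈ [23, 64]
|BC| ∈ [23, 64]
|AC| ∈ [0, 112]

|CB| ∈ [23, 64]  (≈ [23.0000, 64.0000])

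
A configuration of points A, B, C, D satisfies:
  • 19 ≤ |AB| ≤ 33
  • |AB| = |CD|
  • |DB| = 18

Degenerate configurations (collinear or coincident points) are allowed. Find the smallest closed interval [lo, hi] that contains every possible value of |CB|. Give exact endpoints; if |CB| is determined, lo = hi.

|AB| ∈ [19, 33]
|BD| ∈ {18}
|CD| ∈ [19, 33]
|AD| ∈ [1, 51]
|BC| ∈ [1, 51]
|AC| ∈ [0, 84]

|CB| ∈ [1, 51]  (≈ [1.0000, 51.0000])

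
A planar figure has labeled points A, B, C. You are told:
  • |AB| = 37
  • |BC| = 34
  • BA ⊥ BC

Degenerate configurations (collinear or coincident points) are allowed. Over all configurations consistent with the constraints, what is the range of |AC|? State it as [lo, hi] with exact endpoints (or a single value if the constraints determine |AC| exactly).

|AB| ∈ {37}
|BC| ∈ {34}
|AC| ∈ {5·√(101)}

|AC| = 5·√(101)  (≈ 50.2494)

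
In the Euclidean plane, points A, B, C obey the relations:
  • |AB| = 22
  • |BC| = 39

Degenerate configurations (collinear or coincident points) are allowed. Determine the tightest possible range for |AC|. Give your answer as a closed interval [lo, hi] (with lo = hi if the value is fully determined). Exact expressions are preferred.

|AB| ∈ {22}
|BC| ∈ {39}
|AC| ∈ [17, 61]

|AC| ∈ [17, 61]  (≈ [17.0000, 61.0000])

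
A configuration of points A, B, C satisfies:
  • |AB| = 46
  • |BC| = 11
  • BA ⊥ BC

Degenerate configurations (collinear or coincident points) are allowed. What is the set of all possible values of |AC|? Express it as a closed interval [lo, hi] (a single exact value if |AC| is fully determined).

|AC| = √(2237)  (≈ 47.2969)

|AB| ∈ {46}
|BC| ∈ {11}
|AC| ∈ {√(2237)}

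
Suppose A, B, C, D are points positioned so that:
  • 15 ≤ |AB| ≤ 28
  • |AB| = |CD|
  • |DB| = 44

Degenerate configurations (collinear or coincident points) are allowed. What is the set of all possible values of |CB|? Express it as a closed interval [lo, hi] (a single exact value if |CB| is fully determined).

|AB| ∈ [15, 28]
|BD| ∈ {44}
|CD| ∈ [15, 28]
|AD| ∈ [16, 72]
|BC| ∈ [16, 72]
|AC| ∈ [0, 100]

|CB| ∈ [16, 72]  (≈ [16.0000, 72.0000])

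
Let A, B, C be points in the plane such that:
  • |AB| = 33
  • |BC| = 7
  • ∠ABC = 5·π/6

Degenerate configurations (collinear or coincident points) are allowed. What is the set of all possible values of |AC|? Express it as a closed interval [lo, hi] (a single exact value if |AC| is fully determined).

|AB| ∈ {33}
|BC| ∈ {7}
|AC| ∈ {√(231·√(3) + 1138)}

|AC| = √(231·√(3) + 1138)  (≈ 39.2187)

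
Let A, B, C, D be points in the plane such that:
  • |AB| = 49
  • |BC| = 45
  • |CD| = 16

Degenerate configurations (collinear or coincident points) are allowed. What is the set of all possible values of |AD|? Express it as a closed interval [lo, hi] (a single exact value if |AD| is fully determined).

|AD| ∈ [0, 110]  (≈ [0.0000, 110.0000])

|AB| ∈ {49}
|BC| ∈ {45}
|CD| ∈ {16}
|AC| ∈ [4, 94]
|BD| ∈ [29, 61]
|AD| ∈ [0, 110]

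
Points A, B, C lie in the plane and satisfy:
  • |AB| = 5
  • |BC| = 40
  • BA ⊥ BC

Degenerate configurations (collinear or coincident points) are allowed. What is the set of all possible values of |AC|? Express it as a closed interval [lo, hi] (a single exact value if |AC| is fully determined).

|AC| = 5·√(65)  (≈ 40.3113)

|AB| ∈ {5}
|BC| ∈ {40}
|AC| ∈ {5·√(65)}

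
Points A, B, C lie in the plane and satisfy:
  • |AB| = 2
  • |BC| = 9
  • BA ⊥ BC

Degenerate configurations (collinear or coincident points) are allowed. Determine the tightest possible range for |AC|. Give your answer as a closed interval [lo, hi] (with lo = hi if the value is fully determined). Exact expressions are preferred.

|AC| = √(85)  (≈ 9.2195)

|AB| ∈ {2}
|BC| ∈ {9}
|AC| ∈ {√(85)}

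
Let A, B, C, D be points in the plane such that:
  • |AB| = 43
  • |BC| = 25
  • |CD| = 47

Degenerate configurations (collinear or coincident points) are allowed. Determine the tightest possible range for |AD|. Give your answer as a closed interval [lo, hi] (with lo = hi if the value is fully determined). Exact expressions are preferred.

|AB| ∈ {43}
|BC| ∈ {25}
|CD| ∈ {47}
|AC| ∈ [18, 68]
|BD| ∈ [22, 72]
|AD| ∈ [0, 115]

|AD| ∈ [0, 115]  (≈ [0.0000, 115.0000])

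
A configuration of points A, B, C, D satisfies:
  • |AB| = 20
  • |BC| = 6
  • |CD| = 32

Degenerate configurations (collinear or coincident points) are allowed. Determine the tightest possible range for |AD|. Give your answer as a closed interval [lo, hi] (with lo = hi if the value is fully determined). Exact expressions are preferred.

|AB| ∈ {20}
|BC| ∈ {6}
|CD| ∈ {32}
|AC| ∈ [14, 26]
|BD| ∈ [26, 38]
|AD| ∈ [6, 58]

|AD| ∈ [6, 58]  (≈ [6.0000, 58.0000])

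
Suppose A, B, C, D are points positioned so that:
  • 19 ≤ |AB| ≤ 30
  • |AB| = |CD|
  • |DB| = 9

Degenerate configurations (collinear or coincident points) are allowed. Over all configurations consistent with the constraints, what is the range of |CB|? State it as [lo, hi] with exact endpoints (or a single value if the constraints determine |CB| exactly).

|AB| ∈ [19, 30]
|BD| ∈ {9}
|CD| ∈ [19, 30]
|AD| ∈ [10, 39]
|BC| ∈ [10, 39]
|AC| ∈ [0, 69]

|CB| ∈ [10, 39]  (≈ [10.0000, 39.0000])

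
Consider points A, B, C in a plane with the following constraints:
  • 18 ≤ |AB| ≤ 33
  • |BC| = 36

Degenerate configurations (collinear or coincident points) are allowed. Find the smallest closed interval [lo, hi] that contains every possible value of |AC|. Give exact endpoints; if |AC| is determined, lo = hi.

|AB| ∈ [18, 33]
|BC| ∈ {36}
|AC| ∈ [3, 69]

|AC| ∈ [3, 69]  (≈ [3.0000, 69.0000])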